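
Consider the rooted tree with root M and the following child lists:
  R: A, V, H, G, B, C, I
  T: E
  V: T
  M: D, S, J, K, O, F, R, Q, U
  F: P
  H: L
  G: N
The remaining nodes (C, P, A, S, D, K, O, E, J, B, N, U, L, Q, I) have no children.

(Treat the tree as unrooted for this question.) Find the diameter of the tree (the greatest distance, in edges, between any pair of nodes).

A longest path is E-T-V-R-M-F-P, with 6 edges.

6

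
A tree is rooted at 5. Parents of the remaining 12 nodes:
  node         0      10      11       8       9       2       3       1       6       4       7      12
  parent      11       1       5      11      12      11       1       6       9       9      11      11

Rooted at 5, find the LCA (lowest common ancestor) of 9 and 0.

Ancestors of 9 (toward the root): 9, 12, 11, 5.
Ancestors of 0: 0, 11, 5.
The deepest node appearing in both lists is 11.

11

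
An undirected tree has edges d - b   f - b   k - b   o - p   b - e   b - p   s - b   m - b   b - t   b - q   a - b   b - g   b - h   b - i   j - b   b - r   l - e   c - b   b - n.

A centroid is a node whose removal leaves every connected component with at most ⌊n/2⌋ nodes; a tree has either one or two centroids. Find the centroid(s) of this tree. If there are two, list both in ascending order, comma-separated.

Delete b: the remaining components have sizes 2, 2, 1, 1, 1, 1, 1, 1, 1, 1, 1, 1, 1, 1, 1, 1, 1. Max 2 ≤ 10, so b is a centroid.
Every other node leaves some component of size > 10, so the centroid is unique.

b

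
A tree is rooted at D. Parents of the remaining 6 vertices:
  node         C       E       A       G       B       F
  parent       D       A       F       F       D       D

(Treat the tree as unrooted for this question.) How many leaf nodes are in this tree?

4

Degree-1 nodes: B, C, E, G — 4 of them.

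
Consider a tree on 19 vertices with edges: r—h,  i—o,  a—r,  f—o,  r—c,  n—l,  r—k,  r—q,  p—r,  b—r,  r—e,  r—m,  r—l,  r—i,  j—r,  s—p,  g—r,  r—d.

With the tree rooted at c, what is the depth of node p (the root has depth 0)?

c–r–p — 2 edges.

2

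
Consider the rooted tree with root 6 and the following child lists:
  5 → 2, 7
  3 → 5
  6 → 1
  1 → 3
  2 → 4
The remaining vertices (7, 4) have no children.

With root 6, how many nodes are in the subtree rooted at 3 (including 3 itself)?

5

Descendants of 3 (including itself): 3, 5, 2, 7, 4. That's 5.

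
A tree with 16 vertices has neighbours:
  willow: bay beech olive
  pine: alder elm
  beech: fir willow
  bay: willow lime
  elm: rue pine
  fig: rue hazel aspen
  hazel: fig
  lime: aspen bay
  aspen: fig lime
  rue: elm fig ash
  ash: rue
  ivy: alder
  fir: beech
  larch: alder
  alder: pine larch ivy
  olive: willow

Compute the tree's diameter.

11

Starting from fir, a farthest node is ivy at distance 11.
One longest path: fir – beech – willow – bay – lime – aspen – fig – rue – elm – pine – alder – ivy.
So the diameter is 11.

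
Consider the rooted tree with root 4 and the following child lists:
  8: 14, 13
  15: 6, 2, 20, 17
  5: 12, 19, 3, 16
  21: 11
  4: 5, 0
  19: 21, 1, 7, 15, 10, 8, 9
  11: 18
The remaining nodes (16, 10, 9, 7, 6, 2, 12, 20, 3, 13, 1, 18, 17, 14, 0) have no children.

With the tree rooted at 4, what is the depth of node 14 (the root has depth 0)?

Path from 4 to 14: 4 → 5 → 19 → 8 → 14, which has 4 edges.

4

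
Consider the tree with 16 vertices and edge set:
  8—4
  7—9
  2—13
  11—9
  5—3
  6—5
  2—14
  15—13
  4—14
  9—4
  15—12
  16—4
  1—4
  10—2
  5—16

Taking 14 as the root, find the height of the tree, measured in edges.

4

6 sits deepest: 14 – 4 – 16 – 5 – 6 — 4 edges from the root.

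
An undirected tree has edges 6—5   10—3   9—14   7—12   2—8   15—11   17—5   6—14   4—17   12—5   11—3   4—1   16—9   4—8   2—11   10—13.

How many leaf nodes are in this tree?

The leaves are 1, 7, 13, 15, 16.
That is 5 leaves.

5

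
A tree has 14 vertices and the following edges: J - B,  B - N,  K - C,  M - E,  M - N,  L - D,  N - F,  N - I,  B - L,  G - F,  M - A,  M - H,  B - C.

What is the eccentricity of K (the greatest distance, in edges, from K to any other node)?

A farthest node from K is H (G, E, A also at distance 5).
The path K–C–B–N–M–H has 5 edges.

5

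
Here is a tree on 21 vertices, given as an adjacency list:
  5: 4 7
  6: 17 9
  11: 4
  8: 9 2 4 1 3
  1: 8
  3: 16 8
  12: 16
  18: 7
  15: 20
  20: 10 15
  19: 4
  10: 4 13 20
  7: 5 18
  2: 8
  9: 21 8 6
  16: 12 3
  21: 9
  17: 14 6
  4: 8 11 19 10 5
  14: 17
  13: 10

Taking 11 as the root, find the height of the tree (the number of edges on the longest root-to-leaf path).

6

A deepest node is 14, reached by 11–4–8–9–6–17–14.
That path has 6 edges, so the height is 6.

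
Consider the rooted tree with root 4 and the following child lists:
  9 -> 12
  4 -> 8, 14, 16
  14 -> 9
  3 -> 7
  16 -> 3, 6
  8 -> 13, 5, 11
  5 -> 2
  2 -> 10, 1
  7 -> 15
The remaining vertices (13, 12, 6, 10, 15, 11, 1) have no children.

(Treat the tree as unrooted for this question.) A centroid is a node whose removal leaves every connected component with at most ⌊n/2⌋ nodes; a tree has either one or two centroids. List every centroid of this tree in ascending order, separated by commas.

If 4 is removed the pieces have sizes 7, 5, 3, all ≤ ⌊16/2⌋ = 8.
Every other node leaves some component of size > 8, so the centroid is unique.

4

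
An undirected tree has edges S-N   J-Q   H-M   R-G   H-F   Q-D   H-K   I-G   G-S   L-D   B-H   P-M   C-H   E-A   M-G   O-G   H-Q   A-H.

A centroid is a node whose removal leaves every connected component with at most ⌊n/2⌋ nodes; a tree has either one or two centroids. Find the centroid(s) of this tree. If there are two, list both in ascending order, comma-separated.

Removing H splits the tree into components of sizes 8, 4, 2, 1, 1, 1, 1; the largest is 8 ≤ ⌊19/2⌋ = 9.
No neighbour of H does as well, so H is the unique centroid.

H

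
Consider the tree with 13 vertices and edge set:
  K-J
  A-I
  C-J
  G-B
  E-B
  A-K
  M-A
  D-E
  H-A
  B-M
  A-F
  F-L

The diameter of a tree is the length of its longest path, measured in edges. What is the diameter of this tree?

BFS from D reaches C last, at distance 7; BFS from C confirms no node is farther.
Path: D – E – B – M – A – K – J – C.

7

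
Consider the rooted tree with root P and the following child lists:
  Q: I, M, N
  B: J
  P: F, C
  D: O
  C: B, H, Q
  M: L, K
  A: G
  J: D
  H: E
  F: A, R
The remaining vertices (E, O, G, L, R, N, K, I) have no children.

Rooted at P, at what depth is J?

3

Path from P to J: P–C–B–J, which has 3 edges.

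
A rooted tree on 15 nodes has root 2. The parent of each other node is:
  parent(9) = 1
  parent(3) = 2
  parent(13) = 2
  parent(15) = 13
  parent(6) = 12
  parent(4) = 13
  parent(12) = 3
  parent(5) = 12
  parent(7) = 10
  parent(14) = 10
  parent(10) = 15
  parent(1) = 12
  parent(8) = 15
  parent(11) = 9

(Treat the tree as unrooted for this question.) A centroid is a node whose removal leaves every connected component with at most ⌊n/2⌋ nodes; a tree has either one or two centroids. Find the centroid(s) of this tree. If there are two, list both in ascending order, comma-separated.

If 2 is removed the pieces have sizes 7, 7, all ≤ ⌊15/2⌋ = 7.
No neighbour of 2 does as well, so 2 is the unique centroid.

2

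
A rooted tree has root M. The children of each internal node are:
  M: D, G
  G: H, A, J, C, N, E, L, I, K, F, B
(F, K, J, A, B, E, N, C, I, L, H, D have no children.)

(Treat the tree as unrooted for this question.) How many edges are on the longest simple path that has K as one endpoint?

3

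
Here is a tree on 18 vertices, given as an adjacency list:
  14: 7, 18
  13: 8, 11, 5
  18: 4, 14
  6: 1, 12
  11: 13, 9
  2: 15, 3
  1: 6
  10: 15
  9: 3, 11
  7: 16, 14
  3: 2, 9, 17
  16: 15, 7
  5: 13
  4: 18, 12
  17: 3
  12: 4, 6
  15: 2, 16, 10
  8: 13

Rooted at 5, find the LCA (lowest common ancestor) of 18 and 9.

9

Ancestors of 18 (toward the root): 18, 14, 7, 16, 15, 2, 3, 9, 11, 13, 5.
Ancestors of 9: 9, 11, 13, 5.
The deepest node appearing in both lists is 9.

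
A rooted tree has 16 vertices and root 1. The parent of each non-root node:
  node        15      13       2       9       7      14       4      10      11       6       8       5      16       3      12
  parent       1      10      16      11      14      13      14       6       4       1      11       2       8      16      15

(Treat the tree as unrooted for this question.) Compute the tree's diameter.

12

A longest path is 5 - 2 - 16 - 8 - 11 - 4 - 14 - 13 - 10 - 6 - 1 - 15 - 12, with 12 edges.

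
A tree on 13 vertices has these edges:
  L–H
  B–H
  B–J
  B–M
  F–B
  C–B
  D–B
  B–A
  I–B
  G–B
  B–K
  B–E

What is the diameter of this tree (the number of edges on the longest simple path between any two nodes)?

3

BFS from L reaches A last, at distance 3; BFS from A confirms no node is farther.
Path: L - H - B - A.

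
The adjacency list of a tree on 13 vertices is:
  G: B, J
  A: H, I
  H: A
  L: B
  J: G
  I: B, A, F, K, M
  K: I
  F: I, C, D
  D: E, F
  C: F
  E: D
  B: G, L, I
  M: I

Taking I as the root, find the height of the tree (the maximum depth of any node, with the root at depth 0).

The longest root-to-leaf path is I → F → D → E (3 edges).

3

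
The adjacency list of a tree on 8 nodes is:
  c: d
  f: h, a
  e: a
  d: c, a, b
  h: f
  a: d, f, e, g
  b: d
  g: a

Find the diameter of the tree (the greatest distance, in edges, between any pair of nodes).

BFS from c reaches h last, at distance 4; BFS from h confirms no node is farther.
Path: c–d–a–f–h.

4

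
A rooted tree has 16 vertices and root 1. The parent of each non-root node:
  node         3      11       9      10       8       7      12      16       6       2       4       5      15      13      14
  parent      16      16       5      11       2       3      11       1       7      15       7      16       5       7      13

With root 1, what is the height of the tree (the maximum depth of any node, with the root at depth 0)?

5

A deepest node is 14, reached by 1 – 16 – 3 – 7 – 13 – 14.
That path has 5 edges, so the height is 5.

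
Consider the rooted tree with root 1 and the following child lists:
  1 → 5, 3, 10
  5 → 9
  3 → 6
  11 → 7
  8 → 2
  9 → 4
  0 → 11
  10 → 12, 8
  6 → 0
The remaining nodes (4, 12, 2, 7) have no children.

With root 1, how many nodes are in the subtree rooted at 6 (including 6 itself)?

Descendants of 6 (including itself): 6, 0, 11, 7. That's 4.

4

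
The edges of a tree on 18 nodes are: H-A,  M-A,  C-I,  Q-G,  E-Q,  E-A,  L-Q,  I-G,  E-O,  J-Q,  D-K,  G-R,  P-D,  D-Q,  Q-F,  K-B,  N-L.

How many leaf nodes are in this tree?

10

Exactly 10 nodes have a single neighbour: B, C, F, H, J, M, N, O, P, R.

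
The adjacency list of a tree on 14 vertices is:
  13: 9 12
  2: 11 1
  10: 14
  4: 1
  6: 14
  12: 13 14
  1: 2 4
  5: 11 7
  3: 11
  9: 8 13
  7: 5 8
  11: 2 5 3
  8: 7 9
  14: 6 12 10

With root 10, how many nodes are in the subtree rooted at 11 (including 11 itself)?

5

11's subtree: {11, 2, 3, 1, 4}, size 5.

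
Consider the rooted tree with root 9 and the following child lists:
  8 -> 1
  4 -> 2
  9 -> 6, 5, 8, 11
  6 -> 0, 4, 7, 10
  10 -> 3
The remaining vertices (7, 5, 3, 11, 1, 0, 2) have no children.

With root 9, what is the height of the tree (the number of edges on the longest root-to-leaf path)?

3

2 sits deepest: 9 – 6 – 4 – 2 — 3 edges from the root.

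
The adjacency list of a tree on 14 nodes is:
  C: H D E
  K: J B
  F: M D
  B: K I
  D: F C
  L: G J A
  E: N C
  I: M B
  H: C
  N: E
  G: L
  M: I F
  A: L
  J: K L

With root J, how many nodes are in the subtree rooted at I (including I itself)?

The subtree rooted at I contains: I, M, F, D, C, E, H, N — 8 nodes.

8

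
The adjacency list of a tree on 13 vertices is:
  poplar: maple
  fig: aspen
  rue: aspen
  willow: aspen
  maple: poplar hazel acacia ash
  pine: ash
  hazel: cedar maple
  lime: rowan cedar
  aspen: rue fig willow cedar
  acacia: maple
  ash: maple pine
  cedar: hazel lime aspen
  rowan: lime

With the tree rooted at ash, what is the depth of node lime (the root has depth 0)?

Climbing from lime to the root: lime → cedar → hazel → maple → ash. That's 4 steps.

4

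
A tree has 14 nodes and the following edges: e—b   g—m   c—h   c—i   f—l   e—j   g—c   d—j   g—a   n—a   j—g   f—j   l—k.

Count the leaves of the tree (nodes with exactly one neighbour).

7

The leaves are b, d, h, i, k, m, n.
That is 7 leaves.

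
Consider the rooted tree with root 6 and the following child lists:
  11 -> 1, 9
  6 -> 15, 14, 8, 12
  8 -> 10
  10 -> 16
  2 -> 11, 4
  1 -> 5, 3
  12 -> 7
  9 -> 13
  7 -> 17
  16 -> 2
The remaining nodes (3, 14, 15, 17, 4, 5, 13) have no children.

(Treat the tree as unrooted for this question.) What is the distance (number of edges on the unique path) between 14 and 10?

3

Walking from 14: 14 – 6 – 8 – 10. Length 3.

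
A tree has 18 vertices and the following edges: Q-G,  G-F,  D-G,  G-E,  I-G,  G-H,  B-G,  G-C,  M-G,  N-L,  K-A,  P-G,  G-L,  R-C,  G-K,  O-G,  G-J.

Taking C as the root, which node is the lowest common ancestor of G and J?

Path G→root: G C; path J→root: J G C.
First common node: G.

G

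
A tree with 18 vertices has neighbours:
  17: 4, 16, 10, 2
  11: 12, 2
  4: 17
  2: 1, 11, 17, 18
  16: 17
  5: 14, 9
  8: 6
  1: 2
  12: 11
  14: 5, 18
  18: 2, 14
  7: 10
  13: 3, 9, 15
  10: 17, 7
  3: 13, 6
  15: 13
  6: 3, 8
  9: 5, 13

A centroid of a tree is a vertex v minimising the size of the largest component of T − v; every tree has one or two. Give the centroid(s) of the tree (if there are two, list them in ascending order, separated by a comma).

Delete 2: the remaining components have sizes 9, 5, 2, 1. Max 9 ≤ 9, so 2 is a centroid.
Its neighbour 18 also leaves a largest component of size 9, so both are centroids.

2, 18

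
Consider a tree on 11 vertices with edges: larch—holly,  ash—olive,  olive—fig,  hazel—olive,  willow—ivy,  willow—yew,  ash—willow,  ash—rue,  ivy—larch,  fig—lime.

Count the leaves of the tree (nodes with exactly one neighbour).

5

Exactly 5 nodes have a single neighbour: hazel, holly, lime, rue, yew.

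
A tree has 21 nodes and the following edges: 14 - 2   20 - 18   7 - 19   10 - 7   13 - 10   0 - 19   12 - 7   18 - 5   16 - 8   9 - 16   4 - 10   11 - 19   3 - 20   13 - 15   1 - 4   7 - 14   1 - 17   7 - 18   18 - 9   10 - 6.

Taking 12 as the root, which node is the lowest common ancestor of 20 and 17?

7

Path 20→root: 20 18 7 12; path 17→root: 17 1 4 10 7 12.
First common node: 7.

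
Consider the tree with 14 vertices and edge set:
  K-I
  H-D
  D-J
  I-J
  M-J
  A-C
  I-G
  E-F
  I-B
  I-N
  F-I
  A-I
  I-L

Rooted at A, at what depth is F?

A – I – F — 2 edges.

2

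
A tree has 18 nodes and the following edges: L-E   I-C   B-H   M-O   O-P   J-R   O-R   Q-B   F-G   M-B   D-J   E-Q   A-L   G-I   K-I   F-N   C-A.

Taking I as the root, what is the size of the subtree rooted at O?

5

The subtree rooted at O contains: O, R, P, J, D — 5 nodes.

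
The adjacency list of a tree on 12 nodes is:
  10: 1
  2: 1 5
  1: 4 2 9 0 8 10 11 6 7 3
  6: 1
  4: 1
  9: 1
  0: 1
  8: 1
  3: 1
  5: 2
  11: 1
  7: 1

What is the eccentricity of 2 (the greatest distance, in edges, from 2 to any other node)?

A farthest node from 2 is 8 (9, 11, 4, 0, 7, 6, 10, 3 also at distance 2).
The path 2 – 1 – 8 has 2 edges.

2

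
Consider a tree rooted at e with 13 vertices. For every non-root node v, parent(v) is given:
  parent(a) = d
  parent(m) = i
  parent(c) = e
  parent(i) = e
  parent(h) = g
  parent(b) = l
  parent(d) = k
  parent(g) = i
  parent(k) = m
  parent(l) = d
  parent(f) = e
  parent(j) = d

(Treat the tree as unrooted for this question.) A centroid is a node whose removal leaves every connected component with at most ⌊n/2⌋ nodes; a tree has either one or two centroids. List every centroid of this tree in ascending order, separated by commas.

m

Delete m: the remaining components have sizes 6, 6. Max 6 ≤ 6, so m is a centroid.
Every other node leaves some component of size > 6, so the centroid is unique.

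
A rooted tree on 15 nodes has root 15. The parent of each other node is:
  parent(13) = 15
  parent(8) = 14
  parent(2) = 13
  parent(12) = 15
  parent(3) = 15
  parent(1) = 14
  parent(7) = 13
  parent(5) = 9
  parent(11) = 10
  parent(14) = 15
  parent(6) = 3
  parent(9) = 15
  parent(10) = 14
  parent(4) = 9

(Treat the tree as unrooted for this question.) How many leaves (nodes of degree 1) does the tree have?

9

Degree-1 nodes: 1, 2, 4, 5, 6, 7, 8, 11, 12 — 9 of them.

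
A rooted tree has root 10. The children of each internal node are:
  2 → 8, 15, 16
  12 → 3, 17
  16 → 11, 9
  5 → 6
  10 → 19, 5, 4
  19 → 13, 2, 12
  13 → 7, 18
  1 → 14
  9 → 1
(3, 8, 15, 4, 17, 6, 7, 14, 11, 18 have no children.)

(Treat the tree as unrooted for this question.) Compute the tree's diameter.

8

BFS from 6 reaches 14 last, at distance 8; BFS from 14 confirms no node is farther.
Path: 6 – 5 – 10 – 19 – 2 – 16 – 9 – 1 – 14.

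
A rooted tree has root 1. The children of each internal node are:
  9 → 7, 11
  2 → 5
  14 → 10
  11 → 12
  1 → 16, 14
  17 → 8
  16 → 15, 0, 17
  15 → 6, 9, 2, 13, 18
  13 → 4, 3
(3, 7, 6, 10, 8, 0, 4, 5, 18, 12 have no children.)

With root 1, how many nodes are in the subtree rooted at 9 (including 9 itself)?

4

9's subtree: {9, 11, 7, 12}, size 4.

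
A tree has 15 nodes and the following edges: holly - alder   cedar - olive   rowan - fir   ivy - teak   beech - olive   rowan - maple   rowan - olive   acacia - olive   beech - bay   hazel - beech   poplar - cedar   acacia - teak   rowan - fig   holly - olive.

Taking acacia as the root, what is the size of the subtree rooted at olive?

12

olive's subtree: {olive, cedar, rowan, beech, holly, poplar, fir, maple, fig, hazel, bay, alder}, size 12.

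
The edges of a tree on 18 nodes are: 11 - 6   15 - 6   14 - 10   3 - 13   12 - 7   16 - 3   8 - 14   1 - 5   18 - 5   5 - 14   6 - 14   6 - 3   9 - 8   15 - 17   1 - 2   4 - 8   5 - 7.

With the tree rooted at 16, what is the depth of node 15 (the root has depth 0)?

3

Path from 16 to 15: 16 → 3 → 6 → 15, which has 3 edges.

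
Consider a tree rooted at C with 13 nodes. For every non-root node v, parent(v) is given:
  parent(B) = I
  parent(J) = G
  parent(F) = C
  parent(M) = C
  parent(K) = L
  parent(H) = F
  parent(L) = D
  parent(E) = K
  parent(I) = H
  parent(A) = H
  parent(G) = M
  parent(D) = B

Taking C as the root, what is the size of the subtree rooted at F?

9

Descendants of F (including itself): F, H, I, A, B, D, L, K, E. That's 9.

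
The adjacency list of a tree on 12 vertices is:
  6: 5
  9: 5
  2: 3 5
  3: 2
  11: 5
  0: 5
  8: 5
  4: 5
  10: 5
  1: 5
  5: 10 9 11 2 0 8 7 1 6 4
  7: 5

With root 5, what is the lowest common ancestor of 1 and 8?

5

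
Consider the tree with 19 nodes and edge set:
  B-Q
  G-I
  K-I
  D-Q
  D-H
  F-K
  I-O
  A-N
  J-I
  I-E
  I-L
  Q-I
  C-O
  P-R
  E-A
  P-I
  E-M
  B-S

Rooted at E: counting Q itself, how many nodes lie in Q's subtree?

5

The subtree rooted at Q contains: Q, D, B, H, S — 5 nodes.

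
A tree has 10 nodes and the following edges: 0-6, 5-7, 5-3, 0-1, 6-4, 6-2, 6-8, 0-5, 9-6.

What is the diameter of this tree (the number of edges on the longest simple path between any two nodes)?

BFS from 9 reaches 3 last, at distance 4; BFS from 3 confirms no node is farther.
Path: 9–6–0–5–3.

4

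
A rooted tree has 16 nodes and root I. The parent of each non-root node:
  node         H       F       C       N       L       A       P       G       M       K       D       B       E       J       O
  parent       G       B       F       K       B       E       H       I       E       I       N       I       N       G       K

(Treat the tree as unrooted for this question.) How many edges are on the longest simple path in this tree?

BFS from M reaches C last, at distance 7; BFS from C confirms no node is farther.
Path: M-E-N-K-I-B-F-C.

7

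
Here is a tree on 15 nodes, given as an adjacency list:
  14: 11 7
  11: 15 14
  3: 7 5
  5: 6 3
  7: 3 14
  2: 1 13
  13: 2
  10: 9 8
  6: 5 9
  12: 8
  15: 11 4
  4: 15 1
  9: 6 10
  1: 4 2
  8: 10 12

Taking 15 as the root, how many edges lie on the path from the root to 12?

Climbing from 12 to the root: 12 – 8 – 10 – 9 – 6 – 5 – 3 – 7 – 14 – 11 – 15. That's 10 steps.

10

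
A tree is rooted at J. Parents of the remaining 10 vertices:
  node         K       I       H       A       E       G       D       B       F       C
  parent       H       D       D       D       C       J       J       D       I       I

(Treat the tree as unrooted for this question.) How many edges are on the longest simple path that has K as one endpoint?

5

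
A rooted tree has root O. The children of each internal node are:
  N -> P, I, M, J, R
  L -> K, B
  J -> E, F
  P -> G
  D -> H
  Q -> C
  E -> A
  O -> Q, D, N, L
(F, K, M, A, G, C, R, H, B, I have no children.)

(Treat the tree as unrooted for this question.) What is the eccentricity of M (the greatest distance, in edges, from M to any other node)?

4

The node farthest from M is B (C, K, H, A also at distance 4), via M-N-O-L-B — 4 edges.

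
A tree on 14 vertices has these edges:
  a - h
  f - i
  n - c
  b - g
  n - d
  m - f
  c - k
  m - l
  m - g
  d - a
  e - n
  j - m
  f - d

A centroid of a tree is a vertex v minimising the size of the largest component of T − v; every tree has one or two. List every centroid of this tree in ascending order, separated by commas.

Delete d: the remaining components have sizes 7, 4, 2. Max 7 ≤ 7, so d is a centroid.
Its neighbour f also leaves a largest component of size 7, so both are centroids.

d, f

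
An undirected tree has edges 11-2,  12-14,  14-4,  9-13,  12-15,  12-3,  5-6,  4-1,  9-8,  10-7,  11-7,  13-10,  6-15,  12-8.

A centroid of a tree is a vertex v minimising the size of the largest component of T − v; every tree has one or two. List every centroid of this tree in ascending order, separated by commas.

12

If 12 is removed the pieces have sizes 7, 3, 3, 1, all ≤ ⌊15/2⌋ = 7.
No neighbour of 12 does as well, so 12 is the unique centroid.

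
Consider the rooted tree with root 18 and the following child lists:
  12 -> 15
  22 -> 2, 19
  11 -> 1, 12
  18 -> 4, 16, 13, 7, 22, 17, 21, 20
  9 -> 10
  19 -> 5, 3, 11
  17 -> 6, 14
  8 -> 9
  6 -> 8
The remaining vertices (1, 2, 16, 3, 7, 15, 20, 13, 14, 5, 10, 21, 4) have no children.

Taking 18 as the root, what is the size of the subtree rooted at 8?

Descendants of 8 (including itself): 8, 9, 10. That's 3.

3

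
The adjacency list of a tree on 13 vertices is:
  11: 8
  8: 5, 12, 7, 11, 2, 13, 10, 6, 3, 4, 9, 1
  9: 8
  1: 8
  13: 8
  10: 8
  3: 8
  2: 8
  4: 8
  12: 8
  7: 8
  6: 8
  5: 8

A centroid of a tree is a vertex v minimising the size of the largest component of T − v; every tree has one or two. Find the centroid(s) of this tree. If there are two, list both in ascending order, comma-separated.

8

If 8 is removed the pieces have sizes 1, 1, 1, 1, 1, 1, 1, 1, 1, 1, 1, 1, all ≤ ⌊13/2⌋ = 6.
No neighbour of 8 does as well, so 8 is the unique centroid.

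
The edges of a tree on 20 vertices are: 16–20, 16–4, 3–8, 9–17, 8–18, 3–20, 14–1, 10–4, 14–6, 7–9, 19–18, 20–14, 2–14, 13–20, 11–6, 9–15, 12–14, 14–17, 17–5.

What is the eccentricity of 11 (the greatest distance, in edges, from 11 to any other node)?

A farthest node from 11 is 19.
The path 11–6–14–20–3–8–18–19 has 7 edges.

7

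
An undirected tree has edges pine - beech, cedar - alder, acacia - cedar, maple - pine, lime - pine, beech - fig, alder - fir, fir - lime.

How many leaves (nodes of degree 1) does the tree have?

Exactly 3 nodes have a single neighbour: acacia, fig, maple.

3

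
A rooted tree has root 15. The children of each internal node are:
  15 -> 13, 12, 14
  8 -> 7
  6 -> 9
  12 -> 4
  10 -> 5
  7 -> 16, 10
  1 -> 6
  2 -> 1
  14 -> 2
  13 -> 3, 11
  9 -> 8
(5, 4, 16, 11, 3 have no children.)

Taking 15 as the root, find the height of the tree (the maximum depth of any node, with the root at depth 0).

The longest root-to-leaf path is 15–14–2–1–6–9–8–7–10–5 (9 edges).

9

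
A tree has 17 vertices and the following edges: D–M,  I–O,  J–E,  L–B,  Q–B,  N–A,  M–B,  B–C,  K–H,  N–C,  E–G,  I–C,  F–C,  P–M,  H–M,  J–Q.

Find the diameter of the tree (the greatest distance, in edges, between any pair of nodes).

Starting from G, a farthest node is A at distance 7.
One longest path: G – E – J – Q – B – C – N – A.
So the diameter is 7.

7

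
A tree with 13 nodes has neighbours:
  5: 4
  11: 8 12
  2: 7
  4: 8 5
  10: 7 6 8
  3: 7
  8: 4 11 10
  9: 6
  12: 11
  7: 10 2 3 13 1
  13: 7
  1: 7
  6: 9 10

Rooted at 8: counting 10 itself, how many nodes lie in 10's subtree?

8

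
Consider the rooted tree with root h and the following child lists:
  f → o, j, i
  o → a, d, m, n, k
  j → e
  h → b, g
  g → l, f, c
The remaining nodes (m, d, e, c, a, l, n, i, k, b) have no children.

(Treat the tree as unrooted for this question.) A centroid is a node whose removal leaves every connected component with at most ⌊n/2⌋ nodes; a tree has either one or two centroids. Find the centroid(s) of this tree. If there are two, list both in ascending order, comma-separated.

Delete f: the remaining components have sizes 6, 5, 2, 1. Max 6 ≤ 7, so f is a centroid.
Every other node leaves some component of size > 7, so the centroid is unique.

f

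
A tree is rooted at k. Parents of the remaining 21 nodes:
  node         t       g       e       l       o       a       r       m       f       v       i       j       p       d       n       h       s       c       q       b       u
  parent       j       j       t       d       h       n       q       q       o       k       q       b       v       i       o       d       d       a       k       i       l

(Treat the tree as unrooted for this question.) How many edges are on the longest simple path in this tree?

10

Starting from c, a farthest node is e at distance 10.
One longest path: c – a – n – o – h – d – i – b – j – t – e.
So the diameter is 10.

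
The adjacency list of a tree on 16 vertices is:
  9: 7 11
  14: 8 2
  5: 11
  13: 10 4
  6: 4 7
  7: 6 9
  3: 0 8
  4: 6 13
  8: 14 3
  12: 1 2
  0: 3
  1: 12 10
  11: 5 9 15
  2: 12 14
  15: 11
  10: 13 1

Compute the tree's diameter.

14

A longest path is 15-11-9-7-6-4-13-10-1-12-2-14-8-3-0, with 14 edges.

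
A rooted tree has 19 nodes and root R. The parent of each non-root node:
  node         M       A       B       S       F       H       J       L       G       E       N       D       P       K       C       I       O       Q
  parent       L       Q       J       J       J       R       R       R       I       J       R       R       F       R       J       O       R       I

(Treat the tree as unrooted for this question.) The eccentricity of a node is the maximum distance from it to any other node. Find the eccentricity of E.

The node farthest from E is A, via E-J-R-O-I-Q-A — 6 edges.

6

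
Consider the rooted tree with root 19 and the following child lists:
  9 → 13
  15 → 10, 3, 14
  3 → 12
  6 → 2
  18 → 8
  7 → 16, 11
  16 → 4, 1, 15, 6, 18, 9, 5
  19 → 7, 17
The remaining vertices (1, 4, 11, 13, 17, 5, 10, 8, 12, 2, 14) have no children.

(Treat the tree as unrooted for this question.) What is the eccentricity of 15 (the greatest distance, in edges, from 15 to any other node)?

The node farthest from 15 is 17, via 15-16-7-19-17 — 4 edges.

4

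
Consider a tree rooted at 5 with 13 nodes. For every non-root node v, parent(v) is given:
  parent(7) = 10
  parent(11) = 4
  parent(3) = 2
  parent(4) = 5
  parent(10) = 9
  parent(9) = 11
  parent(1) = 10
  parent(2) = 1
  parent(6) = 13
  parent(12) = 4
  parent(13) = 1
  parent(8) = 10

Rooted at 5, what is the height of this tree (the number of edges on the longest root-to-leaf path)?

7

A deepest node is 3, reached by 5 – 4 – 11 – 9 – 10 – 1 – 2 – 3.
That path has 7 edges, so the height is 7.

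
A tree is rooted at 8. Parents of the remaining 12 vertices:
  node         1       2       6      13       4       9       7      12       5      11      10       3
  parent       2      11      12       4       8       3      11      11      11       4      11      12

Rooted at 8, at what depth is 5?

Path from 8 to 5: 8 → 4 → 11 → 5, which has 3 edges.

3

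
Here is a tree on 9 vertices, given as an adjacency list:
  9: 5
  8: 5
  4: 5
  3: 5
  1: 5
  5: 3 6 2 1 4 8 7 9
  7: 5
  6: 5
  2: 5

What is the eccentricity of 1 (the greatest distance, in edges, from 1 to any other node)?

2

The node farthest from 1 is 4 (2, 6, 3, 7, 9, 8 also at distance 2), via 1–5–4 — 2 edges.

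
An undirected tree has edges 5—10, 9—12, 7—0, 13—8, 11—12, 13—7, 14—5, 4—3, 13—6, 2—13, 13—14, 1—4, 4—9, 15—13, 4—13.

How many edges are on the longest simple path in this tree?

A longest path is 11 – 12 – 9 – 4 – 13 – 14 – 5 – 10, with 7 edges.

7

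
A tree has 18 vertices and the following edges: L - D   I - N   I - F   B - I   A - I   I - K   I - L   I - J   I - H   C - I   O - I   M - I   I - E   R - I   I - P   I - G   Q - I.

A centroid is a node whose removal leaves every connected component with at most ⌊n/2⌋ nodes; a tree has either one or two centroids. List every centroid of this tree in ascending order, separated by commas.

I

Delete I: the remaining components have sizes 2, 1, 1, 1, 1, 1, 1, 1, 1, 1, 1, 1, 1, 1, 1, 1. Max 2 ≤ 9, so I is a centroid.
Every other node leaves some component of size > 9, so the centroid is unique.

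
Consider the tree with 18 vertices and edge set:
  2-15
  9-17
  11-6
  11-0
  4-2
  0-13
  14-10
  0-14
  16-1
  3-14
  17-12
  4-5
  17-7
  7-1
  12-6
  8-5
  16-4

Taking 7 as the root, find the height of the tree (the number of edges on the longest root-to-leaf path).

7

A deepest node is 10, reached by 7 – 17 – 12 – 6 – 11 – 0 – 14 – 10.
That path has 7 edges, so the height is 7.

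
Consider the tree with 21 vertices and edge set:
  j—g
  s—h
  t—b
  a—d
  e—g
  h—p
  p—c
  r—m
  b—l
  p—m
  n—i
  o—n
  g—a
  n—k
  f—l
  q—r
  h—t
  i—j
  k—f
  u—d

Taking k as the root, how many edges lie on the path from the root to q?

Path from k to q: k → f → l → b → t → h → p → m → r → q, which has 9 edges.

9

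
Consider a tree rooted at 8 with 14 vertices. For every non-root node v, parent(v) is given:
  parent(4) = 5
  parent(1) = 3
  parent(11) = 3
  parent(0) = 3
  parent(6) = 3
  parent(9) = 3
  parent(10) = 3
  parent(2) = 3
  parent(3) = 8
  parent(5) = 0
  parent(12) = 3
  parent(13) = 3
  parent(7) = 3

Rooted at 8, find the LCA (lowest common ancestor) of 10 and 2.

10's ancestor chain is 10, 3, 8 and 2's is 2, 3, 8; they first meet at 3.

3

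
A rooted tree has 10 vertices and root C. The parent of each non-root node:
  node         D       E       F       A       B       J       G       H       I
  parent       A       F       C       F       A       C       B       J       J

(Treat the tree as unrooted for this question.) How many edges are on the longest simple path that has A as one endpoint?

Distances from A peak at 4, attained at H (I also at distance 4).
A – F – C – J – H

4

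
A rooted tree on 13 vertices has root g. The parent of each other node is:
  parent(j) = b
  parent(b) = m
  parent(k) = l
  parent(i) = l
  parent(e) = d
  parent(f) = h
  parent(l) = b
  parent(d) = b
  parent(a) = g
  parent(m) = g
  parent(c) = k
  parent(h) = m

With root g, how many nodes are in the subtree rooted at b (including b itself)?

8

The subtree rooted at b contains: b, j, d, l, e, k, i, c — 8 nodes.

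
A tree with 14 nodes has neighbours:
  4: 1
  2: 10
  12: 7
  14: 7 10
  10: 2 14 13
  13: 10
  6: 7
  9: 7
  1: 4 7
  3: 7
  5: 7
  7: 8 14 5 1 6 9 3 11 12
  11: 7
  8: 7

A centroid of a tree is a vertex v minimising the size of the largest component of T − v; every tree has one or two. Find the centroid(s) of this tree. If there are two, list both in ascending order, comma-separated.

Delete 7: the remaining components have sizes 4, 2, 1, 1, 1, 1, 1, 1, 1. Max 4 ≤ 7, so 7 is a centroid.
Every other node leaves some component of size > 7, so the centroid is unique.

7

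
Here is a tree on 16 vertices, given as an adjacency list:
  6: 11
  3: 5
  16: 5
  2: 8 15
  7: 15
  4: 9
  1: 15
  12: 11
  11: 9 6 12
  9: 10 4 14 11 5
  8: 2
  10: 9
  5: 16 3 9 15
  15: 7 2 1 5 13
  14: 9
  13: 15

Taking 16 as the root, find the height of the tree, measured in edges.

4

8 sits deepest: 16 – 5 – 15 – 2 – 8 — 4 edges from the root.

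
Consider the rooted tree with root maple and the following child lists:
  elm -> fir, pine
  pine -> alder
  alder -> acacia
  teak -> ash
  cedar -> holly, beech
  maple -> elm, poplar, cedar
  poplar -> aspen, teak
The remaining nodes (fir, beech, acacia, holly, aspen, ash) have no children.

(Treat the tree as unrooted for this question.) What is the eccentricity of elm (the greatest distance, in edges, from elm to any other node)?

4

The node farthest from elm is ash, via elm-maple-poplar-teak-ash — 4 edges.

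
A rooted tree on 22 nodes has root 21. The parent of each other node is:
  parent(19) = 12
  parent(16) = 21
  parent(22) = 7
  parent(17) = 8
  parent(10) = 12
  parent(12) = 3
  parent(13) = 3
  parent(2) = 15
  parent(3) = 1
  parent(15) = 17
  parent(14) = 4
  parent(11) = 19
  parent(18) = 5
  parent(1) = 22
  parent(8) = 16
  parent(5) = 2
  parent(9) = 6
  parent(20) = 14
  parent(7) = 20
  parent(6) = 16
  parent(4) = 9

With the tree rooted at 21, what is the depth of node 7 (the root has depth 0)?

Path from 21 to 7: 21 → 16 → 6 → 9 → 4 → 14 → 20 → 7, which has 7 edges.

7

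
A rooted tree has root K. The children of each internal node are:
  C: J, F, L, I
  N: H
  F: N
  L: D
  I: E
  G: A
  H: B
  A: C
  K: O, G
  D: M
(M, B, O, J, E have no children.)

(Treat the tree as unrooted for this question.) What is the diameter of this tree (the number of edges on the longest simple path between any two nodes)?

8

Starting from B, a farthest node is O at distance 8.
One longest path: B – H – N – F – C – A – G – K – O.
So the diameter is 8.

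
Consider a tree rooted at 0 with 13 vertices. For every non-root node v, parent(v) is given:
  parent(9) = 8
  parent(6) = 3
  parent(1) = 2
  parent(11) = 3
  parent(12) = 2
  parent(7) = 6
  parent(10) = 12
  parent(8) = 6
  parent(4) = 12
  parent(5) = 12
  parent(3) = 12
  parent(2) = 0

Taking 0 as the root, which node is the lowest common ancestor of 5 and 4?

12

Ancestors of 5 (toward the root): 5, 12, 2, 0.
Ancestors of 4: 4, 12, 2, 0.
The deepest node appearing in both lists is 12.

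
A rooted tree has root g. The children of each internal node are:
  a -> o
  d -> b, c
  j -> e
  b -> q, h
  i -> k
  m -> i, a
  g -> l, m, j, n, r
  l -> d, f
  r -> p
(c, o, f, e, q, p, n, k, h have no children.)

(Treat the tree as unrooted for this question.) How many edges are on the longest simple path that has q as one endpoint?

7

A farthest node from q is o (k also at distance 7).
The path q-b-d-l-g-m-a-o has 7 edges.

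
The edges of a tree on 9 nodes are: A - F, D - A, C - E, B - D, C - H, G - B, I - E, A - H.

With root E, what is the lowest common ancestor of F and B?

Path F→root: F A H C E; path B→root: B D A H C E.
First common node: A.

A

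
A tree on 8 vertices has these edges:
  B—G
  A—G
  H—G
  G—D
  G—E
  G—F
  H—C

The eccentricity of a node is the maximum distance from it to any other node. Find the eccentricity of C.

3

A farthest node from C is A (F, D, E, B also at distance 3).
The path C–H–G–A has 3 edges.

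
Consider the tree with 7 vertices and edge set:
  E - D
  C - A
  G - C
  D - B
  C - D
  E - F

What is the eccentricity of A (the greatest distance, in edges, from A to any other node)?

4

The node farthest from A is F, via A – C – D – E – F — 4 edges.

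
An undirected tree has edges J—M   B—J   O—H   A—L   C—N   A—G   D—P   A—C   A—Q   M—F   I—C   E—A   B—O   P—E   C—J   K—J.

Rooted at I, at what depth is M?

I → C → J → M — 3 edges.

3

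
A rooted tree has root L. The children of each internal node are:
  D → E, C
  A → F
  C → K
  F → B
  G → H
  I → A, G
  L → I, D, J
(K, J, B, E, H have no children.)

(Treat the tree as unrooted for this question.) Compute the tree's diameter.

Starting from K, a farthest node is B at distance 7.
One longest path: K – C – D – L – I – A – F – B.
So the diameter is 7.

7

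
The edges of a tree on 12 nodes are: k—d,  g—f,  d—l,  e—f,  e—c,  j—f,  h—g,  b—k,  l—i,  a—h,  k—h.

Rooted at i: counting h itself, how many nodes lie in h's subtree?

h's subtree: {h, a, g, f, j, e, c}, size 7.

7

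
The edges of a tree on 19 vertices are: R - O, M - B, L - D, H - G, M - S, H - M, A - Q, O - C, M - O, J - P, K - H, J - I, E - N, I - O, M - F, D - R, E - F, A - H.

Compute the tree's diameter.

BFS from Q reaches P last, at distance 7; BFS from P confirms no node is farther.
Path: Q - A - H - M - O - I - J - P.

7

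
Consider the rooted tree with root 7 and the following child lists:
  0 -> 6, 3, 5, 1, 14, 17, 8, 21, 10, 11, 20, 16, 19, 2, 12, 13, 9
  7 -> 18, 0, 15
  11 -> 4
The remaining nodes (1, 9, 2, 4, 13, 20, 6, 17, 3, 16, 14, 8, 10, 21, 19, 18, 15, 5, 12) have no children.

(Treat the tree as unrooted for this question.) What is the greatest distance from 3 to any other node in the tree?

3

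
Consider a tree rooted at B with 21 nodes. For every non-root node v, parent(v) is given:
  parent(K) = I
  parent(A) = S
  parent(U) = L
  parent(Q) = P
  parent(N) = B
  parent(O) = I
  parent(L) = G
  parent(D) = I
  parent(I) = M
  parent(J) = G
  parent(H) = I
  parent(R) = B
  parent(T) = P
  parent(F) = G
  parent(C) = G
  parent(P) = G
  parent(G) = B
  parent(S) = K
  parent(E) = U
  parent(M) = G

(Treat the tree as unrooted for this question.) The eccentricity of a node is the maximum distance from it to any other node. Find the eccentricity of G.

5

A farthest node from G is A.
The path G – M – I – K – S – A has 5 edges.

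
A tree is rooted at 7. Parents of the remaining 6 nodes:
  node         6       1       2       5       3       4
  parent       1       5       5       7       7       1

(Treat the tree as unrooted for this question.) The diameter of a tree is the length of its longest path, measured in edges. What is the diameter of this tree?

Starting from 4, a farthest node is 3 at distance 4.
One longest path: 4 – 1 – 5 – 7 – 3.
So the diameter is 4.

4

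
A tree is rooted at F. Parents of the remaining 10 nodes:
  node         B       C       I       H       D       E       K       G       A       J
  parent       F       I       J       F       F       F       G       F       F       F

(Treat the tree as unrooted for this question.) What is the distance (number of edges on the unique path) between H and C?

The path is H–F–J–I–C, which has 4 edges.

4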